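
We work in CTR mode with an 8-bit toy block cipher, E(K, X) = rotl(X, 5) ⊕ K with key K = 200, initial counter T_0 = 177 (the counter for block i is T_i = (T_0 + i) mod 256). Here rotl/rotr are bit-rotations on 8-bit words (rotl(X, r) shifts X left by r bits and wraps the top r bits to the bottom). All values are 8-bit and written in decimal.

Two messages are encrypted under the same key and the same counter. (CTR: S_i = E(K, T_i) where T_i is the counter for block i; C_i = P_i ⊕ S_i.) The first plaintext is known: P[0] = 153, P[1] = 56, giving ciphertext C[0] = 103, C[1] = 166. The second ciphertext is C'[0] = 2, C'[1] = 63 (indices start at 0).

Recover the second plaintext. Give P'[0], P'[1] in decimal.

In CTR with a reused counter, both messages share the same keystream S_i, so C_i ⊕ C'_i = P_i ⊕ P'_i and thus P'_i = P_i ⊕ C_i ⊕ C'_i.
P'[0]: 153 ⊕ 103 ⊕ 2 = 252.
P'[1]: 56 ⊕ 166 ⊕ 63 = 161.

P'[0] = 252, P'[1] = 161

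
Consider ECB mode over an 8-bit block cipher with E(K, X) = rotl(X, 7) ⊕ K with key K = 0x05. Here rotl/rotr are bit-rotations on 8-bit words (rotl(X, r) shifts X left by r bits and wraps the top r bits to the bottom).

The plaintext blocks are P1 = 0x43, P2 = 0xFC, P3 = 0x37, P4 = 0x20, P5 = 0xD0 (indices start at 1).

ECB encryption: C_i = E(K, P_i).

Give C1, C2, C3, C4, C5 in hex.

C1: E(K, 0x43) = 0xA4.
C2: E(K, 0xFC) = 0x7B.
C3: E(K, 0x37) = 0x9E.
C4: E(K, 0x20) = 0x15.
C5: E(K, 0xD0) = 0x6D.

C1 = 0xA4, C2 = 0x7B, C3 = 0x9E, C4 = 0x15, C5 = 0x6D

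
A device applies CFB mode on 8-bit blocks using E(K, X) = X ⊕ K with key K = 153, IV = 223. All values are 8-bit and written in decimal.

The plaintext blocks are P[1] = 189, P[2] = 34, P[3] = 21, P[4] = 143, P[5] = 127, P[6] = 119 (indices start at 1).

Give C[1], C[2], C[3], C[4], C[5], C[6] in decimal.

C[1] = 251, C[2] = 64, C[3] = 204, C[4] = 218, C[5] = 60, C[6] = 210

CFB encryption: C_i = P_i ⊕ E(K, C_{i−1}), with C_{0} = IV.
C[1]: E(K, 223) = 70; 189 ⊕ 70 = 251.
C[2]: E(K, 251) = 98; 34 ⊕ 98 = 64.
C[3]: E(K, 64) = 217; 21 ⊕ 217 = 204.
C[4]: E(K, 204) = 85; 143 ⊕ 85 = 218.
C[5]: E(K, 218) = 67; 127 ⊕ 67 = 60.
C[6]: E(K, 60) = 165; 119 ⊕ 165 = 210.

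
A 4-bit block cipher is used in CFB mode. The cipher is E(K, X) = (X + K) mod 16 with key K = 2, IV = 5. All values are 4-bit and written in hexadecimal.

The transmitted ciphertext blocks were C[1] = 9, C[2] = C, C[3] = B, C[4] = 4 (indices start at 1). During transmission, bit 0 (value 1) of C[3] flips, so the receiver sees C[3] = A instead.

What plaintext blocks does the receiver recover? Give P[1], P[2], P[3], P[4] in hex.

CFB decryption: P_i = C_i ⊕ E(K, C_{i−1}), with C_{0} = IV.
Only C[3] changed, to A. In CFB, a change in C_i flips the same bit in P_i and garbles P_{i+1}. Decrypting the received ciphertext:
P[1]: E(K, 5) = 7; 9 ⊕ 7 = E.
P[2]: E(K, 9) = B; C ⊕ B = 7.
P[3]: E(K, C) = E; A ⊕ E = 4.
P[4]: E(K, A) = C; 4 ⊕ C = 8.
Blocks that differ from the original plaintext: P[3], P[4].

P[1] = E, P[2] = 7, P[3] = 4, P[4] = 8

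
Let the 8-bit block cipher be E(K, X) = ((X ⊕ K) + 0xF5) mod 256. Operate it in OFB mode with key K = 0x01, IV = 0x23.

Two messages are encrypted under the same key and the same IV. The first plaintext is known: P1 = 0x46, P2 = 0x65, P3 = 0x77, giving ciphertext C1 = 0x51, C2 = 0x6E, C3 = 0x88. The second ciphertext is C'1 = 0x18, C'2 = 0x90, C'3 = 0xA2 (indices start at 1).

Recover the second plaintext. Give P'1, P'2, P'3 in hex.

P'1 = 0x0F, P'2 = 0x9B, P'3 = 0x5D

In OFB with a reused IV, both messages share the same keystream S_i, so C_i ⊕ C'_i = P_i ⊕ P'_i and thus P'_i = P_i ⊕ C_i ⊕ C'_i.
P'1: 0x46 ⊕ 0x51 ⊕ 0x18 = 0x0F.
P'2: 0x65 ⊕ 0x6E ⊕ 0x90 = 0x9B.
P'3: 0x77 ⊕ 0x88 ⊕ 0xA2 = 0x5D.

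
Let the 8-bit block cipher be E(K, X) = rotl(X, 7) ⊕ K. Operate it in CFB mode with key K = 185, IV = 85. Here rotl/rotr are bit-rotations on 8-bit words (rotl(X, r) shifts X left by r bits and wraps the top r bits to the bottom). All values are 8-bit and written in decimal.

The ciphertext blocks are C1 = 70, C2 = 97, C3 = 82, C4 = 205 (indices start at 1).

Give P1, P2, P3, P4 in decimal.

CFB decryption: P_i = C_i ⊕ E(K, C_{i−1}), with C_{0} = IV.
P1: E(K, 85) = 19; 70 ⊕ 19 = 85.
P2: E(K, 70) = 154; 97 ⊕ 154 = 251.
P3: E(K, 97) = 9; 82 ⊕ 9 = 91.
P4: E(K, 82) = 144; 205 ⊕ 144 = 93.

P1 = 85, P2 = 251, P3 = 91, P4 = 93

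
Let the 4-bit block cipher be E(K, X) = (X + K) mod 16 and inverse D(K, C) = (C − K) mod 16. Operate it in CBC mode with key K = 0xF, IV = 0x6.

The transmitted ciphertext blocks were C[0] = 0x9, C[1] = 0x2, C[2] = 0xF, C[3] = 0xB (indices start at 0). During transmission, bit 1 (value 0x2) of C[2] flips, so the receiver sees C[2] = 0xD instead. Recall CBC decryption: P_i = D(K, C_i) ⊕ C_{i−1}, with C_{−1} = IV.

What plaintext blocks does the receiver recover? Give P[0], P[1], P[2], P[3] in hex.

Only C[2] changed, to 0xD. In CBC, a change in C_i garbles P_i and flips the same bit in P_{i+1}. Decrypting the received ciphertext:
P[0]: D(K, 0x9) = 0xA; 0xA ⊕ 0x6 = 0xC.
P[1]: D(K, 0x2) = 0x3; 0x3 ⊕ 0x9 = 0xA.
P[2]: D(K, 0xD) = 0xE; 0xE ⊕ 0x2 = 0xC.
P[3]: D(K, 0xB) = 0xC; 0xC ⊕ 0xD = 0x1.
Blocks that differ from the original plaintext: P[2], P[3].

P[0] = 0xC, P[1] = 0xA, P[2] = 0xC, P[3] = 0x1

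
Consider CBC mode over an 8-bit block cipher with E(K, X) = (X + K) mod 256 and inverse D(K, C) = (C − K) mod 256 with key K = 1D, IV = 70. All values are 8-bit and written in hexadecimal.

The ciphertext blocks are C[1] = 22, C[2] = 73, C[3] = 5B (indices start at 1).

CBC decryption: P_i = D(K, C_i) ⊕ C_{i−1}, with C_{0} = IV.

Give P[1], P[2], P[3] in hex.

P[1]: D(K, 22) = 05; 05 ⊕ 70 = 75.
P[2]: D(K, 73) = 56; 56 ⊕ 22 = 74.
P[3]: D(K, 5B) = 3E; 3E ⊕ 73 = 4D.

P[1] = 75, P[2] = 74, P[3] = 4D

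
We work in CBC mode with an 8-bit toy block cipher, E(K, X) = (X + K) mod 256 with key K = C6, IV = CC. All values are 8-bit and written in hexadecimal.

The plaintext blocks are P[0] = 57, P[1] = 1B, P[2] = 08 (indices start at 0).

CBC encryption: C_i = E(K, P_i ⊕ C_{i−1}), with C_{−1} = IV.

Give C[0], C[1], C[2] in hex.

C[0]: P[0] ⊕ CC = 9B; E(K, 9B) = 61.
C[1]: P[1] ⊕ 61 = 7A; E(K, 7A) = 40.
C[2]: P[2] ⊕ 40 = 48; E(K, 48) = 0E.

C[0] = 61, C[1] = 40, C[2] = 0E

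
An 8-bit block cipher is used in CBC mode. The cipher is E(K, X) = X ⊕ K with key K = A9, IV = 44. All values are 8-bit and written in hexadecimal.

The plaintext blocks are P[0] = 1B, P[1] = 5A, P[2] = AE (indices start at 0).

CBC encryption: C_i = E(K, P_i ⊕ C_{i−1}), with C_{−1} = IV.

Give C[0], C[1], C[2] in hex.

C[0]: P[0] ⊕ 44 = 5F; E(K, 5F) = F6.
C[1]: P[1] ⊕ F6 = AC; E(K, AC) = 05.
C[2]: P[2] ⊕ 05 = AB; E(K, AB) = 02.

C[0] = F6, C[1] = 05, C[2] = 02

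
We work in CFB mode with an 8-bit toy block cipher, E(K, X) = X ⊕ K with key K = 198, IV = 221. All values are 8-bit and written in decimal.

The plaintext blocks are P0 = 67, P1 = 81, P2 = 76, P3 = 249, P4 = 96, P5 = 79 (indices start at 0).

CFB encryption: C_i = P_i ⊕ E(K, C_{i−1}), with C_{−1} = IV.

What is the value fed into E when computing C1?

88

C0: E(K, 221) = 27; 67 ⊕ 27 = 88.
C1: E(K, 88) = 158; 81 ⊕ 158 = 207.
So the input to E for block 1 is 88.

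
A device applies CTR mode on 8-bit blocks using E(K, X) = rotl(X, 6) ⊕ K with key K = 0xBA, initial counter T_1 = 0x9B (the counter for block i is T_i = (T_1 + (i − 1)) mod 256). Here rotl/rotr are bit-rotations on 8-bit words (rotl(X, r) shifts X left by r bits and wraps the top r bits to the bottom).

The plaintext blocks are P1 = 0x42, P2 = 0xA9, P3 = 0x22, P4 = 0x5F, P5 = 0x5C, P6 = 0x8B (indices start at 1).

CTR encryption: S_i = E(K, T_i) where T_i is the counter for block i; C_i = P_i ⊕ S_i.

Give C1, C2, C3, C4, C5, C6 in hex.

C1 = 0x1E, C2 = 0x34, C3 = 0xFF, C4 = 0x42, C5 = 0x01, C6 = 0x19

C1: T = 0x9B, S = E(K, T) = 0x5C; 0x42 ⊕ 0x5C = 0x1E.
C2: T = 0x9C, S = E(K, T) = 0x9D; 0xA9 ⊕ 0x9D = 0x34.
C3: T = 0x9D, S = E(K, T) = 0xDD; 0x22 ⊕ 0xDD = 0xFF.
C4: T = 0x9E, S = E(K, T) = 0x1D; 0x5F ⊕ 0x1D = 0x42.
C5: T = 0x9F, S = E(K, T) = 0x5D; 0x5C ⊕ 0x5D = 0x01.
C6: T = 0xA0, S = E(K, T) = 0x92; 0x8B ⊕ 0x92 = 0x19.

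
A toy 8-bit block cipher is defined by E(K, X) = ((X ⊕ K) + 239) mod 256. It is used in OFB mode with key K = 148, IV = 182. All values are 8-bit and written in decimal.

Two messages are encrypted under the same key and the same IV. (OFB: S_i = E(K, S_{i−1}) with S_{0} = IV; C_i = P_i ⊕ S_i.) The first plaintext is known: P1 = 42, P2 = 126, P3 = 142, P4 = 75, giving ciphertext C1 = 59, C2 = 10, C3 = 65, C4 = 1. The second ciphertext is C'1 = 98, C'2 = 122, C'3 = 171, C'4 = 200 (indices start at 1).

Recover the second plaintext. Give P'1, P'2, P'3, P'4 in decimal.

In OFB with a reused IV, both messages share the same keystream S_i, so C_i ⊕ C'_i = P_i ⊕ P'_i and thus P'_i = P_i ⊕ C_i ⊕ C'_i.
P'1: 42 ⊕ 59 ⊕ 98 = 115.
P'2: 126 ⊕ 10 ⊕ 122 = 14.
P'3: 142 ⊕ 65 ⊕ 171 = 100.
P'4: 75 ⊕ 1 ⊕ 200 = 130.

P'1 = 115, P'2 = 14, P'3 = 100, P'4 = 130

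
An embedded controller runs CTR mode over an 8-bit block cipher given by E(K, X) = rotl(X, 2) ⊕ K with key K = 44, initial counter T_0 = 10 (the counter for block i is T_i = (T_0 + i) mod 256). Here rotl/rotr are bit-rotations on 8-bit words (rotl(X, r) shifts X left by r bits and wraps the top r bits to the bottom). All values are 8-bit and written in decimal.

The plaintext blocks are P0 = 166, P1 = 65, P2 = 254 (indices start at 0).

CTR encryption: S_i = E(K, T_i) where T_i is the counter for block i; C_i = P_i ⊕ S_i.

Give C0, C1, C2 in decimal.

C0 = 162, C1 = 65, C2 = 226

C0: T = 10, S = E(K, T) = 4; 166 ⊕ 4 = 162.
C1: T = 11, S = E(K, T) = 0; 65 ⊕ 0 = 65.
C2: T = 12, S = E(K, T) = 28; 254 ⊕ 28 = 226.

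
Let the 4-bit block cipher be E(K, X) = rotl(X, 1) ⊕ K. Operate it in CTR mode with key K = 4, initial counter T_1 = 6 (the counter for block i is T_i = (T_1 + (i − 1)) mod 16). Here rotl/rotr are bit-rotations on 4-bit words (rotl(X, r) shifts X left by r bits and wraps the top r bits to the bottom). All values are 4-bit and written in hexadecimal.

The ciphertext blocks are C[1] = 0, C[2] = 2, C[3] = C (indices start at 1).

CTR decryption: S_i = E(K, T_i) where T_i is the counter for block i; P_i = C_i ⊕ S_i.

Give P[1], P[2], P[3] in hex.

P[1]: T = 6, S = E(K, T) = 8; 0 ⊕ 8 = 8.
P[2]: T = 7, S = E(K, T) = A; 2 ⊕ A = 8.
P[3]: T = 8, S = E(K, T) = 5; C ⊕ 5 = 9.

P[1] = 8, P[2] = 8, P[3] = 9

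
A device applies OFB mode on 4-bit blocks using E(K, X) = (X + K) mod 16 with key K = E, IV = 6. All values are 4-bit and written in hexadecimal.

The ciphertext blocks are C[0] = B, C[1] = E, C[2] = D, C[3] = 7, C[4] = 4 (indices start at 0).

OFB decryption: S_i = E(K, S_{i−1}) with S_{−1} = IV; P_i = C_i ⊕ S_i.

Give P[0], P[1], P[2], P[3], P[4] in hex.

P[0]: S = E(K, 6) = 4; B ⊕ 4 = F.
P[1]: S = E(K, 4) = 2; E ⊕ 2 = C.
P[2]: S = E(K, 2) = 0; D ⊕ 0 = D.
P[3]: S = E(K, 0) = E; 7 ⊕ E = 9.
P[4]: S = E(K, E) = C; 4 ⊕ C = 8.

P[0] = F, P[1] = C, P[2] = D, P[3] = 9, P[4] = 8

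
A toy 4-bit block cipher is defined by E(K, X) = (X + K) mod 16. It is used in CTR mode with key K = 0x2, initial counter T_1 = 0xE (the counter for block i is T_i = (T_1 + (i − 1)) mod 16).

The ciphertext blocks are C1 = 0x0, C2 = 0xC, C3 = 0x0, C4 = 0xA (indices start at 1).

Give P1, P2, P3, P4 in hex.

P1 = 0x0, P2 = 0xD, P3 = 0x2, P4 = 0x9

CTR decryption: S_i = E(K, T_i) where T_i is the counter for block i; P_i = C_i ⊕ S_i.
P1: T = 0xE, S = E(K, T) = 0x0; 0x0 ⊕ 0x0 = 0x0.
P2: T = 0xF, S = E(K, T) = 0x1; 0xC ⊕ 0x1 = 0xD.
P3: T = 0x0, S = E(K, T) = 0x2; 0x0 ⊕ 0x2 = 0x2.
P4: T = 0x1, S = E(K, T) = 0x3; 0xA ⊕ 0x3 = 0x9.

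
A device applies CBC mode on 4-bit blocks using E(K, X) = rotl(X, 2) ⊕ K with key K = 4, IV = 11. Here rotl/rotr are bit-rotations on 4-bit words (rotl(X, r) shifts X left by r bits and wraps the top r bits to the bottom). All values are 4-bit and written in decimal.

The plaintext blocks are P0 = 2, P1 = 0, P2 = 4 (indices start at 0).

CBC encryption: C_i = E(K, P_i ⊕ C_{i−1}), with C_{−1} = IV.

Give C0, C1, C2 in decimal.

C0: P0 ⊕ 11 = 9; E(K, 9) = 2.
C1: P1 ⊕ 2 = 2; E(K, 2) = 12.
C2: P2 ⊕ 12 = 8; E(K, 8) = 6.

C0 = 2, C1 = 12, C2 = 6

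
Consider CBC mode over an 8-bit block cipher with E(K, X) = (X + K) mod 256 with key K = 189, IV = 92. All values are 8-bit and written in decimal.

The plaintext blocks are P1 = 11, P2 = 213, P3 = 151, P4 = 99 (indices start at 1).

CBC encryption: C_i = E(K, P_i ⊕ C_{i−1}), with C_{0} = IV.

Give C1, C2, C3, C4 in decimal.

C1: P1 ⊕ 92 = 87; E(K, 87) = 20.
C2: P2 ⊕ 20 = 193; E(K, 193) = 126.
C3: P3 ⊕ 126 = 233; E(K, 233) = 166.
C4: P4 ⊕ 166 = 197; E(K, 197) = 130.

C1 = 20, C2 = 126, C3 = 166, C4 = 130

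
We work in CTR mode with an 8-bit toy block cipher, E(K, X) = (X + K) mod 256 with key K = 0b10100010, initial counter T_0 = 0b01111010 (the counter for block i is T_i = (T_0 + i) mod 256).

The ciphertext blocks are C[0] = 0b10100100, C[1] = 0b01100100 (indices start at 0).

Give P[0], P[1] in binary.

CTR decryption: S_i = E(K, T_i) where T_i is the counter for block i; P_i = C_i ⊕ S_i.
P[0]: T = 0b01111010, S = E(K, T) = 0b00011100; 0b10100100 ⊕ 0b00011100 = 0b10111000.
P[1]: T = 0b01111011, S = E(K, T) = 0b00011101; 0b01100100 ⊕ 0b00011101 = 0b01111001.

P[0] = 0b10111000, P[1] = 0b01111001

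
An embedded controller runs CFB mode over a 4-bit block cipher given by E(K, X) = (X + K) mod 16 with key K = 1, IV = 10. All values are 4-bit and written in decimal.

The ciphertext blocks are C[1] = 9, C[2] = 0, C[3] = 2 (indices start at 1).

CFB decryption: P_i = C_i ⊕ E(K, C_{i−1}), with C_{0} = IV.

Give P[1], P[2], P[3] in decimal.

P[1] = 2, P[2] = 10, P[3] = 3

P[1]: E(K, 10) = 11; 9 ⊕ 11 = 2.
P[2]: E(K, 9) = 10; 0 ⊕ 10 = 10.
P[3]: E(K, 0) = 1; 2 ⊕ 1 = 3.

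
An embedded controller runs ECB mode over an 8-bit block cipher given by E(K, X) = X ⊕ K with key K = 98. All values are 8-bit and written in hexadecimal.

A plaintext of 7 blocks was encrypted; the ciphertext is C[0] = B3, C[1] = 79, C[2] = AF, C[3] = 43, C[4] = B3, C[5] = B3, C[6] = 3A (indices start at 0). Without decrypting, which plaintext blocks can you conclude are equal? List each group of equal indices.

P[0] = P[4] = P[5]

ECB encrypts each block independently with the same key, so equal ciphertext blocks imply equal plaintext blocks.
C[0] = C[4] = C[5] = B3, so P[0] = P[4] = P[5].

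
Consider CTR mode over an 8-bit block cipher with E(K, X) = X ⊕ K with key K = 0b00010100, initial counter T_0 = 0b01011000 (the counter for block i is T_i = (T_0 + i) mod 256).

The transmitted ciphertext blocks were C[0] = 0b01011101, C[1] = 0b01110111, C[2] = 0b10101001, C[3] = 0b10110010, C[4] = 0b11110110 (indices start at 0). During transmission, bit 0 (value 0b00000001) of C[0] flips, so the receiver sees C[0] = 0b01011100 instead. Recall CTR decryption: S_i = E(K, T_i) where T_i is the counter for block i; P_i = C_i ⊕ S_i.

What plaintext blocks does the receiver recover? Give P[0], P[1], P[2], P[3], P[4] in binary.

P[0] = 0b00010000, P[1] = 0b00111010, P[2] = 0b11100111, P[3] = 0b11111101, P[4] = 0b10111110

Only C[0] changed, to 0b01011100. In CTR, a change in C_i flips the same bit in P_i only; the keystream is unaffected. Decrypting the received ciphertext:
P[0]: T = 0b01011000, S = E(K, T) = 0b01001100; 0b01011100 ⊕ 0b01001100 = 0b00010000.
P[1]: T = 0b01011001, S = E(K, T) = 0b01001101; 0b01110111 ⊕ 0b01001101 = 0b00111010.
P[2]: T = 0b01011010, S = E(K, T) = 0b01001110; 0b10101001 ⊕ 0b01001110 = 0b11100111.
P[3]: T = 0b01011011, S = E(K, T) = 0b01001111; 0b10110010 ⊕ 0b01001111 = 0b11111101.
P[4]: T = 0b01011100, S = E(K, T) = 0b01001000; 0b11110110 ⊕ 0b01001000 = 0b10111110.
Blocks that differ from the original plaintext: P[0].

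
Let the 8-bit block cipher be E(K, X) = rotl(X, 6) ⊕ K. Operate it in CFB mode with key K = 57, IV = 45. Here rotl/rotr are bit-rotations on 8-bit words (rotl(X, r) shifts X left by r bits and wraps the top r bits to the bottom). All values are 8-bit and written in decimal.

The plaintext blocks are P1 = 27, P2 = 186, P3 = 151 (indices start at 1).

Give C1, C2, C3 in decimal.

C1 = 105, C2 = 217, C3 = 216

CFB encryption: C_i = P_i ⊕ E(K, C_{i−1}), with C_{0} = IV.
C1: E(K, 45) = 114; 27 ⊕ 114 = 105.
C2: E(K, 105) = 99; 186 ⊕ 99 = 217.
C3: E(K, 217) = 79; 151 ⊕ 79 = 216.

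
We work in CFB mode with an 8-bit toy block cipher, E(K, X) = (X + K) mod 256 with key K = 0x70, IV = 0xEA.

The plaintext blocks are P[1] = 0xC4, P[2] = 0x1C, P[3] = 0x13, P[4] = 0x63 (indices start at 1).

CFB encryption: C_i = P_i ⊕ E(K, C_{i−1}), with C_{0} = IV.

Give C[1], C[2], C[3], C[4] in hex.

C[1]: E(K, 0xEA) = 0x5A; 0xC4 ⊕ 0x5A = 0x9E.
C[2]: E(K, 0x9E) = 0x0E; 0x1C ⊕ 0x0E = 0x12.
C[3]: E(K, 0x12) = 0x82; 0x13 ⊕ 0x82 = 0x91.
C[4]: E(K, 0x91) = 0x01; 0x63 ⊕ 0x01 = 0x62.

C[1] = 0x9E, C[2] = 0x12, C[3] = 0x91, C[4] = 0x62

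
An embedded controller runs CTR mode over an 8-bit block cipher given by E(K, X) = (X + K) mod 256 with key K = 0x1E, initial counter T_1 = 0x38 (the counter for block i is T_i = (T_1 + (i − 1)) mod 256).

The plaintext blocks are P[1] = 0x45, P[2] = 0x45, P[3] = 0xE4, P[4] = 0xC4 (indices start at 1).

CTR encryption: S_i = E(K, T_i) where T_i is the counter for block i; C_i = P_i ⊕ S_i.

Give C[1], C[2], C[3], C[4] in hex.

C[1] = 0x13, C[2] = 0x12, C[3] = 0xBC, C[4] = 0x9D

C[1]: T = 0x38, S = E(K, T) = 0x56; 0x45 ⊕ 0x56 = 0x13.
C[2]: T = 0x39, S = E(K, T) = 0x57; 0x45 ⊕ 0x57 = 0x12.
C[3]: T = 0x3A, S = E(K, T) = 0x58; 0xE4 ⊕ 0x58 = 0xBC.
C[4]: T = 0x3B, S = E(K, T) = 0x59; 0xC4 ⊕ 0x59 = 0x9D.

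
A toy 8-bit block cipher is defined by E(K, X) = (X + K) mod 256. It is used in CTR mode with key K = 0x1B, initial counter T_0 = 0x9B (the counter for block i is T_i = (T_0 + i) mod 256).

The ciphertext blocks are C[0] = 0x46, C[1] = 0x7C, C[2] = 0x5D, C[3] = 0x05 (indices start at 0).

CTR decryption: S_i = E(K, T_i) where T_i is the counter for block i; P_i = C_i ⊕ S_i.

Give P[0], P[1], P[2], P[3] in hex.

P[0]: T = 0x9B, S = E(K, T) = 0xB6; 0x46 ⊕ 0xB6 = 0xF0.
P[1]: T = 0x9C, S = E(K, T) = 0xB7; 0x7C ⊕ 0xB7 = 0xCB.
P[2]: T = 0x9D, S = E(K, T) = 0xB8; 0x5D ⊕ 0xB8 = 0xE5.
P[3]: T = 0x9E, S = E(K, T) = 0xB9; 0x05 ⊕ 0xB9 = 0xBC.

P[0] = 0xF0, P[1] = 0xCB, P[2] = 0xE5, P[3] = 0xBC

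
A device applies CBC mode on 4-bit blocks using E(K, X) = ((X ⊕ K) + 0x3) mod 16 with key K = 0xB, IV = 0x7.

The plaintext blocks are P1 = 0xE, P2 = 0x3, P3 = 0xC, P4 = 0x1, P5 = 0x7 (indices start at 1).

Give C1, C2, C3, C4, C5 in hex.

CBC encryption: C_i = E(K, P_i ⊕ C_{i−1}), with C_{0} = IV.
C1: P1 ⊕ 0x7 = 0x9; E(K, 0x9) = 0x5.
C2: P2 ⊕ 0x5 = 0x6; E(K, 0x6) = 0x0.
C3: P3 ⊕ 0x0 = 0xC; E(K, 0xC) = 0xA.
C4: P4 ⊕ 0xA = 0xB; E(K, 0xB) = 0x3.
C5: P5 ⊕ 0x3 = 0x4; E(K, 0x4) = 0x2.

C1 = 0x5, C2 = 0x0, C3 = 0xA, C4 = 0x3, C5 = 0x2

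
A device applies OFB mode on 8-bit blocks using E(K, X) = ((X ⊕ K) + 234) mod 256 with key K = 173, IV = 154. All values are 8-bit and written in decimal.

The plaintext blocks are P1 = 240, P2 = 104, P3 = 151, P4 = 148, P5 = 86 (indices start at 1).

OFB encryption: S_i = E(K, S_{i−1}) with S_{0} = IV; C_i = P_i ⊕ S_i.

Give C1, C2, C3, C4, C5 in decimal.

C1: S = E(K, 154) = 33; 240 ⊕ 33 = 209.
C2: S = E(K, 33) = 118; 104 ⊕ 118 = 30.
C3: S = E(K, 118) = 197; 151 ⊕ 197 = 82.
C4: S = E(K, 197) = 82; 148 ⊕ 82 = 198.
C5: S = E(K, 82) = 233; 86 ⊕ 233 = 191.

C1 = 209, C2 = 30, C3 = 82, C4 = 198, C5 = 191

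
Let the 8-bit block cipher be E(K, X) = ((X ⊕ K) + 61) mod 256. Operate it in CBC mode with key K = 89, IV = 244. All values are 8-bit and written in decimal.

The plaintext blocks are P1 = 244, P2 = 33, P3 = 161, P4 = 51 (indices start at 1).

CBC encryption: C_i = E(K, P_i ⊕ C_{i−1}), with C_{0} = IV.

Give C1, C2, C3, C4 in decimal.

C1 = 150, C2 = 43, C3 = 16, C4 = 183

C1: P1 ⊕ 244 = 0; E(K, 0) = 150.
C2: P2 ⊕ 150 = 183; E(K, 183) = 43.
C3: P3 ⊕ 43 = 138; E(K, 138) = 16.
C4: P4 ⊕ 16 = 35; E(K, 35) = 183.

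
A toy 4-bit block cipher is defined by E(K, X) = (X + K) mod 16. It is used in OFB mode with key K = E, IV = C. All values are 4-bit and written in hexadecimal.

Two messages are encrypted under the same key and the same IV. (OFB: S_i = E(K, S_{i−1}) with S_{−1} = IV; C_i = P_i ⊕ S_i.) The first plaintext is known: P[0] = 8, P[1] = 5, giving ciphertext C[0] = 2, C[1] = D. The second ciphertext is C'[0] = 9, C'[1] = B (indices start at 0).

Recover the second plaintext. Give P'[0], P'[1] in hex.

P'[0] = 3, P'[1] = 3

In OFB with a reused IV, both messages share the same keystream S_i, so C_i ⊕ C'_i = P_i ⊕ P'_i and thus P'_i = P_i ⊕ C_i ⊕ C'_i.
P'[0]: 8 ⊕ 2 ⊕ 9 = 3.
P'[1]: 5 ⊕ D ⊕ B = 3.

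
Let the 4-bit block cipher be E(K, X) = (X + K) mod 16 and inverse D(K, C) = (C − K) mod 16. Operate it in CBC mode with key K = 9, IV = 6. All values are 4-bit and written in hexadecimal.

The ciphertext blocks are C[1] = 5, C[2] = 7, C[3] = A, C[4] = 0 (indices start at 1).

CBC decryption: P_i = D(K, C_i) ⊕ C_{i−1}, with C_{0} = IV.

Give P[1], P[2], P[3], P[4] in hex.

P[1]: D(K, 5) = C; C ⊕ 6 = A.
P[2]: D(K, 7) = E; E ⊕ 5 = B.
P[3]: D(K, A) = 1; 1 ⊕ 7 = 6.
P[4]: D(K, 0) = 7; 7 ⊕ A = D.

P[1] = A, P[2] = B, P[3] = 6, P[4] = D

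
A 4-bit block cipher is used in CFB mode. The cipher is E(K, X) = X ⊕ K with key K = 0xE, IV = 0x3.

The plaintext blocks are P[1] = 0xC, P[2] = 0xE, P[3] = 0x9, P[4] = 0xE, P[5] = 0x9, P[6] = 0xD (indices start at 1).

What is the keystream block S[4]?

0x8

CFB encryption: C_i = P_i ⊕ E(K, C_{i−1}), with C_{0} = IV.
C[1]: E(K, 0x3) = 0xD; 0xC ⊕ 0xD = 0x1.
C[2]: E(K, 0x1) = 0xF; 0xE ⊕ 0xF = 0x1.
C[3]: E(K, 0x1) = 0xF; 0x9 ⊕ 0xF = 0x6.
C[4]: E(K, 0x6) = 0x8; 0xE ⊕ 0x8 = 0x6.
So S[4] = 0x8.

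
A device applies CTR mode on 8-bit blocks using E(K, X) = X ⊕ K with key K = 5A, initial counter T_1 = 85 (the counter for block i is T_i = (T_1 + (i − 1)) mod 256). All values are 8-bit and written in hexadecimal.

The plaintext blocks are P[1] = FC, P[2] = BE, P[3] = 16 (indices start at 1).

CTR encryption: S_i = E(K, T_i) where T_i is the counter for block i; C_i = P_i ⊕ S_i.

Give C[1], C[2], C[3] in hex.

C[1]: T = 85, S = E(K, T) = DF; FC ⊕ DF = 23.
C[2]: T = 86, S = E(K, T) = DC; BE ⊕ DC = 62.
C[3]: T = 87, S = E(K, T) = DD; 16 ⊕ DD = CB.

C[1] = 23, C[2] = 62, C[3] = CB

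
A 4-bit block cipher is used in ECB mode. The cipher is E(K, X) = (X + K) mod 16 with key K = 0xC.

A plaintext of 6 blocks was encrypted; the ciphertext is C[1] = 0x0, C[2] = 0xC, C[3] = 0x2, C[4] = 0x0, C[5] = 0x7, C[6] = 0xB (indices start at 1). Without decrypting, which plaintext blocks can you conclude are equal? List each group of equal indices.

P[1] = P[4]

ECB encrypts each block independently with the same key, so equal ciphertext blocks imply equal plaintext blocks.
C[1] = C[4] = 0x0, so P[1] = P[4].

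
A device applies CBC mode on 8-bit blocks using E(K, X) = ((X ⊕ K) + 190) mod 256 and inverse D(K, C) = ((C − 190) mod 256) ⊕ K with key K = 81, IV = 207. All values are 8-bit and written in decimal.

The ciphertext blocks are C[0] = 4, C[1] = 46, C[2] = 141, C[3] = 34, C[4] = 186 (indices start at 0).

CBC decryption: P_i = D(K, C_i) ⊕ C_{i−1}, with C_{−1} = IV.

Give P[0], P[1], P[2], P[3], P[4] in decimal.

P[0]: D(K, 4) = 23; 23 ⊕ 207 = 216.
P[1]: D(K, 46) = 33; 33 ⊕ 4 = 37.
P[2]: D(K, 141) = 158; 158 ⊕ 46 = 176.
P[3]: D(K, 34) = 53; 53 ⊕ 141 = 184.
P[4]: D(K, 186) = 173; 173 ⊕ 34 = 143.

P[0] = 216, P[1] = 37, P[2] = 176, P[3] = 184, P[4] = 143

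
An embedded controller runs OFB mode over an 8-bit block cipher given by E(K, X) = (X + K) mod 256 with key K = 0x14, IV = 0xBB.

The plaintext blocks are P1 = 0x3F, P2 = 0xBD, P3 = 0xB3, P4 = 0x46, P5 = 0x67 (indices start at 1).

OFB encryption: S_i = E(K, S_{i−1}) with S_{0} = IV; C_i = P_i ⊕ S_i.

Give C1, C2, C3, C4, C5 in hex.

C1: S = E(K, 0xBB) = 0xCF; 0x3F ⊕ 0xCF = 0xF0.
C2: S = E(K, 0xCF) = 0xE3; 0xBD ⊕ 0xE3 = 0x5E.
C3: S = E(K, 0xE3) = 0xF7; 0xB3 ⊕ 0xF7 = 0x44.
C4: S = E(K, 0xF7) = 0x0B; 0x46 ⊕ 0x0B = 0x4D.
C5: S = E(K, 0x0B) = 0x1F; 0x67 ⊕ 0x1F = 0x78.

C1 = 0xF0, C2 = 0x5E, C3 = 0x44, C4 = 0x4D, C5 = 0x78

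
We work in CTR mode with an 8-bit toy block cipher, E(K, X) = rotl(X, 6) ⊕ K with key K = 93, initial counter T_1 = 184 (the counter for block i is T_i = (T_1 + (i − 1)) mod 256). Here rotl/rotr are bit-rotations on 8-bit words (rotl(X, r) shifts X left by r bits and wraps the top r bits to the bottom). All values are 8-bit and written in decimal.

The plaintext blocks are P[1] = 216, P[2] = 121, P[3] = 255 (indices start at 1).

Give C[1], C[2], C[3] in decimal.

CTR encryption: S_i = E(K, T_i) where T_i is the counter for block i; C_i = P_i ⊕ S_i.
C[1]: T = 184, S = E(K, T) = 115; 216 ⊕ 115 = 171.
C[2]: T = 185, S = E(K, T) = 51; 121 ⊕ 51 = 74.
C[3]: T = 186, S = E(K, T) = 243; 255 ⊕ 243 = 12.

C[1] = 171, C[2] = 74, C[3] = 12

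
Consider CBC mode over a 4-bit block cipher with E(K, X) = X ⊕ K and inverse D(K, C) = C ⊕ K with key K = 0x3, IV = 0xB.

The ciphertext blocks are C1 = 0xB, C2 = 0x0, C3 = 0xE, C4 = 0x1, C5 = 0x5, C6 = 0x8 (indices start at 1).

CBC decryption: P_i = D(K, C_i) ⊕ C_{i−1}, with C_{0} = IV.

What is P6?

P6: D(K, 0x8) = 0xB; 0xB ⊕ 0x5 = 0xE.

P6 = 0xE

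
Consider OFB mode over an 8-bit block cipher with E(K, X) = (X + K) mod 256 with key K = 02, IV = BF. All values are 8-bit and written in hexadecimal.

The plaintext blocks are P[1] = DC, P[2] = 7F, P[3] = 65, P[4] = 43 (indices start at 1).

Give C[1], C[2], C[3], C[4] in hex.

C[1] = 1D, C[2] = BC, C[3] = A0, C[4] = 84

OFB encryption: S_i = E(K, S_{i−1}) with S_{0} = IV; C_i = P_i ⊕ S_i.
C[1]: S = E(K, BF) = C1; DC ⊕ C1 = 1D.
C[2]: S = E(K, C1) = C3; 7F ⊕ C3 = BC.
C[3]: S = E(K, C3) = C5; 65 ⊕ C5 = A0.
C[4]: S = E(K, C5) = C7; 43 ⊕ C7 = 84.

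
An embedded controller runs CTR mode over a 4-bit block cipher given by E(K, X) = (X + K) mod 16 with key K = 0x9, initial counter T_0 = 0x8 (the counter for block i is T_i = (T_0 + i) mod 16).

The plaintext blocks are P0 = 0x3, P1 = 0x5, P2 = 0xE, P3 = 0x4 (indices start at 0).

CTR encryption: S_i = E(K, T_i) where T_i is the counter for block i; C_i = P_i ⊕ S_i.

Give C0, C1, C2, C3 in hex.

C0 = 0x2, C1 = 0x7, C2 = 0xD, C3 = 0x0

C0: T = 0x8, S = E(K, T) = 0x1; 0x3 ⊕ 0x1 = 0x2.
C1: T = 0x9, S = E(K, T) = 0x2; 0x5 ⊕ 0x2 = 0x7.
C2: T = 0xA, S = E(K, T) = 0x3; 0xE ⊕ 0x3 = 0xD.
C3: T = 0xB, S = E(K, T) = 0x4; 0x4 ⊕ 0x4 = 0x0.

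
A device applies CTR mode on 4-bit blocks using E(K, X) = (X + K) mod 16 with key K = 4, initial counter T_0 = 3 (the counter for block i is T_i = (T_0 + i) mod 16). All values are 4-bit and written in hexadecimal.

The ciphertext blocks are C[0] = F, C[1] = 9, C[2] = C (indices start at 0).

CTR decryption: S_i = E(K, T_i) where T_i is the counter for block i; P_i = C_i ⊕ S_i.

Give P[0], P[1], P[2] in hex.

P[0]: T = 3, S = E(K, T) = 7; F ⊕ 7 = 8.
P[1]: T = 4, S = E(K, T) = 8; 9 ⊕ 8 = 1.
P[2]: T = 5, S = E(K, T) = 9; C ⊕ 9 = 5.

P[0] = 8, P[1] = 1, P[2] = 5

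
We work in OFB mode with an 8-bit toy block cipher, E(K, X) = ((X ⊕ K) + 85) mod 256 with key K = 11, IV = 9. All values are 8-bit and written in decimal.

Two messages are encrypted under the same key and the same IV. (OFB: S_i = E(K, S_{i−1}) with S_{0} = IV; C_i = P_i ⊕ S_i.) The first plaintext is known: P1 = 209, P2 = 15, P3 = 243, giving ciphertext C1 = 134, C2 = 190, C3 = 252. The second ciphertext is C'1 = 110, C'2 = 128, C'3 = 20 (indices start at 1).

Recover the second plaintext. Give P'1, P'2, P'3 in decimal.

In OFB with a reused IV, both messages share the same keystream S_i, so C_i ⊕ C'_i = P_i ⊕ P'_i and thus P'_i = P_i ⊕ C_i ⊕ C'_i.
P'1: 209 ⊕ 134 ⊕ 110 = 57.
P'2: 15 ⊕ 190 ⊕ 128 = 49.
P'3: 243 ⊕ 252 ⊕ 20 = 27.

P'1 = 57, P'2 = 49, P'3 = 27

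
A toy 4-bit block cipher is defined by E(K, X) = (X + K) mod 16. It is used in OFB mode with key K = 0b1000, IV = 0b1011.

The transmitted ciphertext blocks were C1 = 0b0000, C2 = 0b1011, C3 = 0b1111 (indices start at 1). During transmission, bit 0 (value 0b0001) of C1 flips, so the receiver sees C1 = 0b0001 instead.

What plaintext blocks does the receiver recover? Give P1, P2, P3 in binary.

P1 = 0b0010, P2 = 0b0000, P3 = 0b1100

OFB decryption: S_i = E(K, S_{i−1}) with S_{0} = IV; P_i = C_i ⊕ S_i.
Only C1 changed, to 0b0001. In OFB, a change in C_i flips the same bit in P_i only; the keystream is unaffected. Decrypting the received ciphertext:
P1: S = E(K, 0b1011) = 0b0011; 0b0001 ⊕ 0b0011 = 0b0010.
P2: S = E(K, 0b0011) = 0b1011; 0b1011 ⊕ 0b1011 = 0b0000.
P3: S = E(K, 0b1011) = 0b0011; 0b1111 ⊕ 0b0011 = 0b1100.
Blocks that differ from the original plaintext: P1.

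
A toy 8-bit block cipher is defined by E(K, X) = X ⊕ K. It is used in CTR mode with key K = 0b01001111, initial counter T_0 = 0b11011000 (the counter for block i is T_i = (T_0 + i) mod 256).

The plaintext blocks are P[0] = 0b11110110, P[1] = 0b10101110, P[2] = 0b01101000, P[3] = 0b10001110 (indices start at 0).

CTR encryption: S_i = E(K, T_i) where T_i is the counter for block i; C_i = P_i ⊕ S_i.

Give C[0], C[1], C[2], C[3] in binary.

C[0] = 0b01100001, C[1] = 0b00111000, C[2] = 0b11111101, C[3] = 0b00011010

C[0]: T = 0b11011000, S = E(K, T) = 0b10010111; 0b11110110 ⊕ 0b10010111 = 0b01100001.
C[1]: T = 0b11011001, S = E(K, T) = 0b10010110; 0b10101110 ⊕ 0b10010110 = 0b00111000.
C[2]: T = 0b11011010, S = E(K, T) = 0b10010101; 0b01101000 ⊕ 0b10010101 = 0b11111101.
C[3]: T = 0b11011011, S = E(K, T) = 0b10010100; 0b10001110 ⊕ 0b10010100 = 0b00011010.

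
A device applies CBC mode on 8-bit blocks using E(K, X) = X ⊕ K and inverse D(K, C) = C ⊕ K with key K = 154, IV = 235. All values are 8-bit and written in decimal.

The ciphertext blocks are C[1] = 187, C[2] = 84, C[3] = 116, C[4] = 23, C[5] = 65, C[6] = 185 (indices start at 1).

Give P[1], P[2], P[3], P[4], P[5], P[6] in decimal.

P[1] = 202, P[2] = 117, P[3] = 186, P[4] = 249, P[5] = 204, P[6] = 98

CBC decryption: P_i = D(K, C_i) ⊕ C_{i−1}, with C_{0} = IV.
P[1]: D(K, 187) = 33; 33 ⊕ 235 = 202.
P[2]: D(K, 84) = 206; 206 ⊕ 187 = 117.
P[3]: D(K, 116) = 238; 238 ⊕ 84 = 186.
P[4]: D(K, 23) = 141; 141 ⊕ 116 = 249.
P[5]: D(K, 65) = 219; 219 ⊕ 23 = 204.
P[6]: D(K, 185) = 35; 35 ⊕ 65 = 98.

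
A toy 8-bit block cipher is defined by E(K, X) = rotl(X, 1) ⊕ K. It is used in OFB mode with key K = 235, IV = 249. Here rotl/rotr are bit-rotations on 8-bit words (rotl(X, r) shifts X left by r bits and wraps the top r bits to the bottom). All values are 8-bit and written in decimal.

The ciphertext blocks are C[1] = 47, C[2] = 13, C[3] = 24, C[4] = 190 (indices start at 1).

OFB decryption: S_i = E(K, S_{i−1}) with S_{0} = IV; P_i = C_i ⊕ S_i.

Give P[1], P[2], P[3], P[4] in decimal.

P[1]: S = E(K, 249) = 24; 47 ⊕ 24 = 55.
P[2]: S = E(K, 24) = 219; 13 ⊕ 219 = 214.
P[3]: S = E(K, 219) = 92; 24 ⊕ 92 = 68.
P[4]: S = E(K, 92) = 83; 190 ⊕ 83 = 237.

P[1] = 55, P[2] = 214, P[3] = 68, P[4] = 237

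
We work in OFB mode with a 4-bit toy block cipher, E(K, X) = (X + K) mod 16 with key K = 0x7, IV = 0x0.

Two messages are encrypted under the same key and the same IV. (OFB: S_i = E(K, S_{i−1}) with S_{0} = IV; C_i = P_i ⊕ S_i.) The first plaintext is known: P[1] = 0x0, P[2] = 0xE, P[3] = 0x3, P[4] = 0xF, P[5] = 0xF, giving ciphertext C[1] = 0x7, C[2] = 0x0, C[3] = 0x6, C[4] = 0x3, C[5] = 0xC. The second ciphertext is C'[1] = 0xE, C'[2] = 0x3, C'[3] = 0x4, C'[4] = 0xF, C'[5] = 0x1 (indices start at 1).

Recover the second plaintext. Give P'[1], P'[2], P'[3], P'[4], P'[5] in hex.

P'[1] = 0x9, P'[2] = 0xD, P'[3] = 0x1, P'[4] = 0x3, P'[5] = 0x2

In OFB with a reused IV, both messages share the same keystream S_i, so C_i ⊕ C'_i = P_i ⊕ P'_i and thus P'_i = P_i ⊕ C_i ⊕ C'_i.
P'[1]: 0x0 ⊕ 0x7 ⊕ 0xE = 0x9.
P'[2]: 0xE ⊕ 0x0 ⊕ 0x3 = 0xD.
P'[3]: 0x3 ⊕ 0x6 ⊕ 0x4 = 0x1.
P'[4]: 0xF ⊕ 0x3 ⊕ 0xF = 0x3.
P'[5]: 0xF ⊕ 0xC ⊕ 0x1 = 0x2.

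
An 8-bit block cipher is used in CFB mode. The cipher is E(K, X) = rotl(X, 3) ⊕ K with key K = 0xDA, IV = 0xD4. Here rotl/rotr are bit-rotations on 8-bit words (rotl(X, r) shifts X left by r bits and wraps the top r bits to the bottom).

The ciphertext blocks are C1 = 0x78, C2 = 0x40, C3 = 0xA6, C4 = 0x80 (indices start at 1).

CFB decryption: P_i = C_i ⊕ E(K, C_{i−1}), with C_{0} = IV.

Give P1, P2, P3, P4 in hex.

P1 = 0x04, P2 = 0x59, P3 = 0x7E, P4 = 0x6F

P1: E(K, 0xD4) = 0x7C; 0x78 ⊕ 0x7C = 0x04.
P2: E(K, 0x78) = 0x19; 0x40 ⊕ 0x19 = 0x59.
P3: E(K, 0x40) = 0xD8; 0xA6 ⊕ 0xD8 = 0x7E.
P4: E(K, 0xA6) = 0xEF; 0x80 ⊕ 0xEF = 0x6F.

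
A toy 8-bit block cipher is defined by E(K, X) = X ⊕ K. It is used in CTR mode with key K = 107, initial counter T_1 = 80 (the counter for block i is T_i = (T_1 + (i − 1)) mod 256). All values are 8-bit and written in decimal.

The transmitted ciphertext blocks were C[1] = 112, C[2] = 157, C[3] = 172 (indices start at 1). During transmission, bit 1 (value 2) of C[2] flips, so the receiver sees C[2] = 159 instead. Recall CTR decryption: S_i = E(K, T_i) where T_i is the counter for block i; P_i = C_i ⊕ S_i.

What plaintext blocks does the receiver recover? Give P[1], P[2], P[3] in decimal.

P[1] = 75, P[2] = 165, P[3] = 149

Only C[2] changed, to 159. In CTR, a change in C_i flips the same bit in P_i only; the keystream is unaffected. Decrypting the received ciphertext:
P[1]: T = 80, S = E(K, T) = 59; 112 ⊕ 59 = 75.
P[2]: T = 81, S = E(K, T) = 58; 159 ⊕ 58 = 165.
P[3]: T = 82, S = E(K, T) = 57; 172 ⊕ 57 = 149.
Blocks that differ from the original plaintext: P[2].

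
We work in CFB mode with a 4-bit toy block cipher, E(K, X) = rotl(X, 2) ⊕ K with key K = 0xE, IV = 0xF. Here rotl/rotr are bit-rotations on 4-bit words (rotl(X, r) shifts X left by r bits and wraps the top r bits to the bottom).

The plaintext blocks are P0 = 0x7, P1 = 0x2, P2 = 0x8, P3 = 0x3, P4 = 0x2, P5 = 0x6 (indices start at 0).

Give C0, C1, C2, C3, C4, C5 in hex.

CFB encryption: C_i = P_i ⊕ E(K, C_{i−1}), with C_{−1} = IV.
C0: E(K, 0xF) = 0x1; 0x7 ⊕ 0x1 = 0x6.
C1: E(K, 0x6) = 0x7; 0x2 ⊕ 0x7 = 0x5.
C2: E(K, 0x5) = 0xB; 0x8 ⊕ 0xB = 0x3.
C3: E(K, 0x3) = 0x2; 0x3 ⊕ 0x2 = 0x1.
C4: E(K, 0x1) = 0xA; 0x2 ⊕ 0xA = 0x8.
C5: E(K, 0x8) = 0xC; 0x6 ⊕ 0xC = 0xA.

C0 = 0x6, C1 = 0x5, C2 = 0x3, C3 = 0x1, C4 = 0x8, C5 = 0xA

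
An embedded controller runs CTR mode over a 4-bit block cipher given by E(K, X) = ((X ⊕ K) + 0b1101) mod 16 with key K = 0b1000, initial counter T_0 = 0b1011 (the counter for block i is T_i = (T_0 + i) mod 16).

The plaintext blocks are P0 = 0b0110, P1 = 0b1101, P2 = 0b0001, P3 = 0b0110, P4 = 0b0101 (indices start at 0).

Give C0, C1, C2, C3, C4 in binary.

CTR encryption: S_i = E(K, T_i) where T_i is the counter for block i; C_i = P_i ⊕ S_i.
C0: T = 0b1011, S = E(K, T) = 0b0000; 0b0110 ⊕ 0b0000 = 0b0110.
C1: T = 0b1100, S = E(K, T) = 0b0001; 0b1101 ⊕ 0b0001 = 0b1100.
C2: T = 0b1101, S = E(K, T) = 0b0010; 0b0001 ⊕ 0b0010 = 0b0011.
C3: T = 0b1110, S = E(K, T) = 0b0011; 0b0110 ⊕ 0b0011 = 0b0101.
C4: T = 0b1111, S = E(K, T) = 0b0100; 0b0101 ⊕ 0b0100 = 0b0001.

C0 = 0b0110, C1 = 0b1100, C2 = 0b0011, C3 = 0b0101, C4 = 0b0001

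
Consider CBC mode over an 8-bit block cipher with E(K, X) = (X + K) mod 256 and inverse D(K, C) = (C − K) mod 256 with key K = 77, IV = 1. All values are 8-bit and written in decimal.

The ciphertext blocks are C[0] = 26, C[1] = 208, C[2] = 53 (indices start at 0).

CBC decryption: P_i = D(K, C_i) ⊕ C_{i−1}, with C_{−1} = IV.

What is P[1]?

P[1]: D(K, 208) = 131; 131 ⊕ 26 = 153.

P[1] = 153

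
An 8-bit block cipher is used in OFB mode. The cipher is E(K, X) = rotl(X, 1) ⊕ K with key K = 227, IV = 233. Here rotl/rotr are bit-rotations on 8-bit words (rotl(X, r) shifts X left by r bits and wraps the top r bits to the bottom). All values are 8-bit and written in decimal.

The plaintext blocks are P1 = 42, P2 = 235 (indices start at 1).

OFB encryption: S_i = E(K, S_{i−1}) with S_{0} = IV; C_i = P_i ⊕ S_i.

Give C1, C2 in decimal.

C1: S = E(K, 233) = 48; 42 ⊕ 48 = 26.
C2: S = E(K, 48) = 131; 235 ⊕ 131 = 104.

C1 = 26, C2 = 104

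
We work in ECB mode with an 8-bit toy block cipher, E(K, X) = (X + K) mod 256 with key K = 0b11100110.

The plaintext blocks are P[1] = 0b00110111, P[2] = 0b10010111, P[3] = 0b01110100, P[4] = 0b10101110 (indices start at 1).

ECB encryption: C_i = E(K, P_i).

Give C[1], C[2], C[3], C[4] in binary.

C[1] = 0b00011101, C[2] = 0b01111101, C[3] = 0b01011010, C[4] = 0b10010100

C[1]: E(K, 0b00110111) = 0b00011101.
C[2]: E(K, 0b10010111) = 0b01111101.
C[3]: E(K, 0b01110100) = 0b01011010.
C[4]: E(K, 0b10101110) = 0b10010100.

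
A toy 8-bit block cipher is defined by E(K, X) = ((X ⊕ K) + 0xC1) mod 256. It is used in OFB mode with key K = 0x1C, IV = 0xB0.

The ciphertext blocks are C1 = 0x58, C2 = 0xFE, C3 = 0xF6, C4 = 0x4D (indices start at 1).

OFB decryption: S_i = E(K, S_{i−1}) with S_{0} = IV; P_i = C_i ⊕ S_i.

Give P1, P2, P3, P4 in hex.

P1: S = E(K, 0xB0) = 0x6D; 0x58 ⊕ 0x6D = 0x35.
P2: S = E(K, 0x6D) = 0x32; 0xFE ⊕ 0x32 = 0xCC.
P3: S = E(K, 0x32) = 0xEF; 0xF6 ⊕ 0xEF = 0x19.
P4: S = E(K, 0xEF) = 0xB4; 0x4D ⊕ 0xB4 = 0xF9.

P1 = 0x35, P2 = 0xCC, P3 = 0x19, P4 = 0xF9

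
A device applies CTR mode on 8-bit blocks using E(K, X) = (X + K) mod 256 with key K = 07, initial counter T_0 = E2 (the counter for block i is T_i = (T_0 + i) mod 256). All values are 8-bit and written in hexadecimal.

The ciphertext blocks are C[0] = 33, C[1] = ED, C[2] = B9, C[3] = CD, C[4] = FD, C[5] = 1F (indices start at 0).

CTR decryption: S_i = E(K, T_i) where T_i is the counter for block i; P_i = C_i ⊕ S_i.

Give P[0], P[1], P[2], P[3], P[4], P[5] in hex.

P[0] = DA, P[1] = 07, P[2] = 52, P[3] = 21, P[4] = 10, P[5] = F1

P[0]: T = E2, S = E(K, T) = E9; 33 ⊕ E9 = DA.
P[1]: T = E3, S = E(K, T) = EA; ED ⊕ EA = 07.
P[2]: T = E4, S = E(K, T) = EB; B9 ⊕ EB = 52.
P[3]: T = E5, S = E(K, T) = EC; CD ⊕ EC = 21.
P[4]: T = E6, S = E(K, T) = ED; FD ⊕ ED = 10.
P[5]: T = E7, S = E(K, T) = EE; 1F ⊕ EE = F1.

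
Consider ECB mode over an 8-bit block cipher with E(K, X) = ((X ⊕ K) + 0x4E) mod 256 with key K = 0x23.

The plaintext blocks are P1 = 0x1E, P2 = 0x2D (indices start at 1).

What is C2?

C2 = 0x5C

ECB encryption: C_i = E(K, P_i).
C2: E(K, 0x2D) = 0x5C.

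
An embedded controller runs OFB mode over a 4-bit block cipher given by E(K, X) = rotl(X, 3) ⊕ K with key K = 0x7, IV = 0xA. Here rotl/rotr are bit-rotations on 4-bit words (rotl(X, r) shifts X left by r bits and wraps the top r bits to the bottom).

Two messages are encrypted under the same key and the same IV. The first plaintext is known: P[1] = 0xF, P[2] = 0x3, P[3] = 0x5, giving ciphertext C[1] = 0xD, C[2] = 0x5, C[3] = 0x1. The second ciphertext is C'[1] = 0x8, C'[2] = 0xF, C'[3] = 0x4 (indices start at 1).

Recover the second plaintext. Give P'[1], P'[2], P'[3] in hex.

In OFB with a reused IV, both messages share the same keystream S_i, so C_i ⊕ C'_i = P_i ⊕ P'_i and thus P'_i = P_i ⊕ C_i ⊕ C'_i.
P'[1]: 0xF ⊕ 0xD ⊕ 0x8 = 0xA.
P'[2]: 0x3 ⊕ 0x5 ⊕ 0xF = 0x9.
P'[3]: 0x5 ⊕ 0x1 ⊕ 0x4 = 0x0.

P'[1] = 0xA, P'[2] = 0x9, P'[3] = 0x0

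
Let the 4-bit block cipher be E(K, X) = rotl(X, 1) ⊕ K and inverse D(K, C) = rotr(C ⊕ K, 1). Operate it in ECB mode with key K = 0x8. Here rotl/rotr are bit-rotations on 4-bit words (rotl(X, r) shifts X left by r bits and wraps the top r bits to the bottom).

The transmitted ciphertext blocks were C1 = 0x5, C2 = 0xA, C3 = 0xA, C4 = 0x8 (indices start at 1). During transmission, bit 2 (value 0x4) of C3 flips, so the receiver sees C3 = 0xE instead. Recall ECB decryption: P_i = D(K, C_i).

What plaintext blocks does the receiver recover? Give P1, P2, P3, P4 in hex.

P1 = 0xE, P2 = 0x1, P3 = 0x3, P4 = 0x0

Only C3 changed, to 0xE. In ECB, a change in C_i affects only P_i. Decrypting the received ciphertext:
P1: D(K, 0x5) = 0xE.
P2: D(K, 0xA) = 0x1.
P3: D(K, 0xE) = 0x3.
P4: D(K, 0x8) = 0x0.
Blocks that differ from the original plaintext: P3.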